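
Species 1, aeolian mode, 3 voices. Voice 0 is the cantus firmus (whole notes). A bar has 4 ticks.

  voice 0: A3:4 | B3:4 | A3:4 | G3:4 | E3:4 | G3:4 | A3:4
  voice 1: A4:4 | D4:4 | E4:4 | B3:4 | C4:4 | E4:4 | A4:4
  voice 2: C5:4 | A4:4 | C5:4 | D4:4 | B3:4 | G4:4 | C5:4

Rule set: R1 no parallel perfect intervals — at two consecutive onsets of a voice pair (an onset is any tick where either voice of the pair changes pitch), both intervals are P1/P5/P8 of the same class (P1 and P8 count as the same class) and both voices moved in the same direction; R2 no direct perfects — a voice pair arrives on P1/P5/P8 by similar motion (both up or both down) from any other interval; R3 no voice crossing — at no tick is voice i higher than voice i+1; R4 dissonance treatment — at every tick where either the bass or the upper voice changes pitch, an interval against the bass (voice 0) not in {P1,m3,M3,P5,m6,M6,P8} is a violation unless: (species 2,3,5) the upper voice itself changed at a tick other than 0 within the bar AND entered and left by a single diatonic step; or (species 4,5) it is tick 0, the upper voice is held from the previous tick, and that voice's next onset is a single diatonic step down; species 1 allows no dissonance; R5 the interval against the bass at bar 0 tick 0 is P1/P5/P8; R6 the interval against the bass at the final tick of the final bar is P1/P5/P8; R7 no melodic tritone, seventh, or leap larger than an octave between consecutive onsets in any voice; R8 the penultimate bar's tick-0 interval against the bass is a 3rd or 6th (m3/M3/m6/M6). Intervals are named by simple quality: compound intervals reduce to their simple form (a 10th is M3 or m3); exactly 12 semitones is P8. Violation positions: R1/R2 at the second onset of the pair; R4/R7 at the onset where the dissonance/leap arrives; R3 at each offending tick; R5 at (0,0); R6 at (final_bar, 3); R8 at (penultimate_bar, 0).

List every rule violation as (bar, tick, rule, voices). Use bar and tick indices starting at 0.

bar 0: v0=A3 v1=A4 v2=C5 downbeat m3
bar 1: v0=B3 v1=D4 v2=A4 downbeat m7
bar 2: v0=A3 v1=E4 v2=C5 downbeat m3
bar 3: v0=G3 v1=B3 v2=D4 downbeat P5
bar 4: v0=E3 v1=C4 v2=B3 downbeat P5
bar 5: v0=G3 v1=E4 v2=G4 downbeat P8
bar 6: v0=A3 v1=A4 v2=C5 downbeat m3
  -> R5 @ bar 0 tick 0 v(0, 2): opens on m3
  -> R2 @ bar 1 tick 0 v(1, 2): A4/C5 m3 -> D4/A4 P5 similar
  -> R4 @ bar 1 tick 0 v(0, 2): B3/A4 m7 untreated
  -> R2 @ bar 3 tick 0 v(0, 2): A3/C5 m3 -> G3/D4 P5 similar
  -> R7 @ bar 3 tick 0 v(2,): C5->D4 leap 10st
  -> R1 @ bar 4 tick 0 v(0, 2): G3/D4 P5 -> E3/B3 P5 similar
  -> R3 @ bar 4 tick 0 v(1, 2): C4 above B3
  -> R3 @ bar 4 tick 1 v(1, 2): C4 above B3
  -> R3 @ bar 4 tick 2 v(1, 2): C4 above B3
  -> R3 @ bar 4 tick 3 v(1, 2): C4 above B3
  -> R2 @ bar 5 tick 0 v(0, 2): E3/B3 P5 -> G3/G4 P8 similar
  -> R8 @ bar 5 tick 0 v(0, 2): penult P8 not 3rd/6th
  -> R2 @ bar 6 tick 0 v(0, 1): G3/E4 M6 -> A3/A4 P8 similar
  -> R6 @ bar 6 tick 3 v(0, 2): closes on m3

(0, 0, R5, (0, 2))
(1, 0, R2, (1, 2))
(1, 0, R4, (0, 2))
(3, 0, R2, (0, 2))
(3, 0, R7, (2,))
(4, 0, R1, (0, 2))
(4, 0, R3, (1, 2))
(4, 1, R3, (1, 2))
(4, 2, R3, (1, 2))
(4, 3, R3, (1, 2))
(5, 0, R2, (0, 2))
(5, 0, R8, (0, 2))
(6, 0, R2, (0, 1))
(6, 3, R6, (0, 2))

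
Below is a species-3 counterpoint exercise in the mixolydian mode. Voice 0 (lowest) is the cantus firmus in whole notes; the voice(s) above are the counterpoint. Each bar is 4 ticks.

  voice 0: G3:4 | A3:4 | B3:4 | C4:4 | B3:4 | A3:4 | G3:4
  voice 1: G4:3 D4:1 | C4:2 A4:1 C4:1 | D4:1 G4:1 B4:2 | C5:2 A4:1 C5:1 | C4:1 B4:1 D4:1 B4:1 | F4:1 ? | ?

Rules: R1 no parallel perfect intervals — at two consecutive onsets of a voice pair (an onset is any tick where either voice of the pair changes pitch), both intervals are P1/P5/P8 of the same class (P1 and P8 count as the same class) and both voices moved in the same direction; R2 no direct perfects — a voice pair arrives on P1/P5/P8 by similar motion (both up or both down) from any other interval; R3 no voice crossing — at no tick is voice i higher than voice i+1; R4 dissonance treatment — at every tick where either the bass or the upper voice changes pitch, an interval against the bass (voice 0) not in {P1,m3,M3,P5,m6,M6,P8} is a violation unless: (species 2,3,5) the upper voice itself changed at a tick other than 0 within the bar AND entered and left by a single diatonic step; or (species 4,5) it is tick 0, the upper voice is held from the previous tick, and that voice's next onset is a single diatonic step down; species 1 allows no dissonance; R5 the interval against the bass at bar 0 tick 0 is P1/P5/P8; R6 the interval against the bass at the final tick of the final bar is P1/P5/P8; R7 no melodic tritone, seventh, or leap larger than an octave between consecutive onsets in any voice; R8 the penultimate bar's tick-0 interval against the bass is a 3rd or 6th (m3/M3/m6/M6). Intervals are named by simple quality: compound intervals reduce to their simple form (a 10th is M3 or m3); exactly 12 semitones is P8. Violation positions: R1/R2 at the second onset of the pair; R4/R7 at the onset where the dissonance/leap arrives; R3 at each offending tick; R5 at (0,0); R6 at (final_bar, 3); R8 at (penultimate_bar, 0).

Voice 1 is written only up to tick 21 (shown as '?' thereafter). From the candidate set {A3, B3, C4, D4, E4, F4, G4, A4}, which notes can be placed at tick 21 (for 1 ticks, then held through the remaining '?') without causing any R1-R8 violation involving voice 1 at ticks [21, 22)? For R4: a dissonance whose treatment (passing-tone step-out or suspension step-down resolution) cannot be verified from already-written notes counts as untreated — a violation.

{A3, A4, C4, E4, F4}

A3: legal
B3: violates R4,R7
C4: legal
D4: violates R4
E4: legal
F4: legal
G4: violates R4
A4: legal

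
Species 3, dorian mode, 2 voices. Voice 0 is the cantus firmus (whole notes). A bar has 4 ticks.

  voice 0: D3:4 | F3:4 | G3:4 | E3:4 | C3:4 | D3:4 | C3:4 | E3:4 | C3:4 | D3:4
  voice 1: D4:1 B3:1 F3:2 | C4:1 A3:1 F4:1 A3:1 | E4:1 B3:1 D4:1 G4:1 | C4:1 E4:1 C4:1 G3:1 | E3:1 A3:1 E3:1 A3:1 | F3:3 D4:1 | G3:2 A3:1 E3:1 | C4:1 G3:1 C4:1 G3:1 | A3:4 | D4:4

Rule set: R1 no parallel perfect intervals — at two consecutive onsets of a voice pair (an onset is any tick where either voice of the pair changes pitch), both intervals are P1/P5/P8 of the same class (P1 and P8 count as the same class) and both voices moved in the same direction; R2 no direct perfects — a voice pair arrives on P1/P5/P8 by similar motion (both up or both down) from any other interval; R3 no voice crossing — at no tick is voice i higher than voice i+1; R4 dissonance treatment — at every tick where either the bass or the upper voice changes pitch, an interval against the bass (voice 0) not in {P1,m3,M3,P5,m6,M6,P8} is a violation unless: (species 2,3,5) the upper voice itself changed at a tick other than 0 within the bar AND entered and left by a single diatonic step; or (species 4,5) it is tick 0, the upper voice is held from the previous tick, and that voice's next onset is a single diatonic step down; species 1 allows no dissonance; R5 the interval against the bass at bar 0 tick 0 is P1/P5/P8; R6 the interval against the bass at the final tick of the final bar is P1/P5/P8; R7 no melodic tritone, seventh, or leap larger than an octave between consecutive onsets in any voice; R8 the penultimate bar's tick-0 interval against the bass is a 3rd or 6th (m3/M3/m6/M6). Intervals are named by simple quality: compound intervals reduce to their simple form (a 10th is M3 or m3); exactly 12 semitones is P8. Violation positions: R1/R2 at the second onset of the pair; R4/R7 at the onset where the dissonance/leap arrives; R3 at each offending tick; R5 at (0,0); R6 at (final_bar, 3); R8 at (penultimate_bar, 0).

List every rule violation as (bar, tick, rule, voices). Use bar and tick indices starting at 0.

bar 0: v0=D3 v1=D4 downbeat P8
bar 1: v0=F3 v1=C4 downbeat P5
bar 2: v0=G3 v1=E4 downbeat M6
bar 3: v0=E3 v1=C4 downbeat m6
bar 4: v0=C3 v1=E3 downbeat M3
bar 5: v0=D3 v1=F3 downbeat m3
bar 6: v0=C3 v1=G3 downbeat P5
bar 7: v0=E3 v1=C4 downbeat m6
bar 8: v0=C3 v1=A3 downbeat M6
bar 9: v0=D3 v1=D4 downbeat P8
  -> R7 @ bar 0 tick 2 v(1,): B3->F3 leap 6st
  -> R2 @ bar 1 tick 0 v(0, 1): D3/F3 m3 -> F3/C4 P5 similar
  -> R2 @ bar 6 tick 0 v(0, 1): D3/D4 P8 -> C3/G3 P5 similar
  -> R2 @ bar 9 tick 0 v(0, 1): C3/A3 M6 -> D3/D4 P8 similar

(0, 2, R7, (1,))
(1, 0, R2, (0, 1))
(6, 0, R2, (0, 1))
(9, 0, R2, (0, 1))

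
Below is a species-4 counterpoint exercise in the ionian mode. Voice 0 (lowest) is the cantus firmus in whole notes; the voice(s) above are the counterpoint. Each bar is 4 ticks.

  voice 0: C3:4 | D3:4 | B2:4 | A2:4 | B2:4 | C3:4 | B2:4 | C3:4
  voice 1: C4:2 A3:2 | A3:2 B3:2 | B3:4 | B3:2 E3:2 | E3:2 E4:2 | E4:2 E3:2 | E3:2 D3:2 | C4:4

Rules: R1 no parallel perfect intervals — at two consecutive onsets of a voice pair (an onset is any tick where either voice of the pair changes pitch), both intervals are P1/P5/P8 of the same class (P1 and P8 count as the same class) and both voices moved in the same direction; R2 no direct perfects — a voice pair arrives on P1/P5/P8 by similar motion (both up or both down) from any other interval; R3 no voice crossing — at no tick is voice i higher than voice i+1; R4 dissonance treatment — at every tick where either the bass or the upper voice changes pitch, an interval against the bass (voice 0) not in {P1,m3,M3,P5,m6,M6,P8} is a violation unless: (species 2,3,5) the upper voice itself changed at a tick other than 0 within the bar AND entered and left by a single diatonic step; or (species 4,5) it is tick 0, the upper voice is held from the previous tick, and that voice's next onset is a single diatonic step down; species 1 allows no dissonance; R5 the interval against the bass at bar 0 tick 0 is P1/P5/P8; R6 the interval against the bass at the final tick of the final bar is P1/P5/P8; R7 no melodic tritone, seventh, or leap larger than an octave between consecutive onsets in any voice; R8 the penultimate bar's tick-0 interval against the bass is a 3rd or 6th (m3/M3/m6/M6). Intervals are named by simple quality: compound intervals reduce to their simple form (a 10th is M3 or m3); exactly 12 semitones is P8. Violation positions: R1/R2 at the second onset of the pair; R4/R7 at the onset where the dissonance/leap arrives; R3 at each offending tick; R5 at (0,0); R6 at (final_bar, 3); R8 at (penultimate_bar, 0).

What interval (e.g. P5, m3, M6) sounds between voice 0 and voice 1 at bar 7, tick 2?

P8

voice 0=C3 voice 1=C4 -> P8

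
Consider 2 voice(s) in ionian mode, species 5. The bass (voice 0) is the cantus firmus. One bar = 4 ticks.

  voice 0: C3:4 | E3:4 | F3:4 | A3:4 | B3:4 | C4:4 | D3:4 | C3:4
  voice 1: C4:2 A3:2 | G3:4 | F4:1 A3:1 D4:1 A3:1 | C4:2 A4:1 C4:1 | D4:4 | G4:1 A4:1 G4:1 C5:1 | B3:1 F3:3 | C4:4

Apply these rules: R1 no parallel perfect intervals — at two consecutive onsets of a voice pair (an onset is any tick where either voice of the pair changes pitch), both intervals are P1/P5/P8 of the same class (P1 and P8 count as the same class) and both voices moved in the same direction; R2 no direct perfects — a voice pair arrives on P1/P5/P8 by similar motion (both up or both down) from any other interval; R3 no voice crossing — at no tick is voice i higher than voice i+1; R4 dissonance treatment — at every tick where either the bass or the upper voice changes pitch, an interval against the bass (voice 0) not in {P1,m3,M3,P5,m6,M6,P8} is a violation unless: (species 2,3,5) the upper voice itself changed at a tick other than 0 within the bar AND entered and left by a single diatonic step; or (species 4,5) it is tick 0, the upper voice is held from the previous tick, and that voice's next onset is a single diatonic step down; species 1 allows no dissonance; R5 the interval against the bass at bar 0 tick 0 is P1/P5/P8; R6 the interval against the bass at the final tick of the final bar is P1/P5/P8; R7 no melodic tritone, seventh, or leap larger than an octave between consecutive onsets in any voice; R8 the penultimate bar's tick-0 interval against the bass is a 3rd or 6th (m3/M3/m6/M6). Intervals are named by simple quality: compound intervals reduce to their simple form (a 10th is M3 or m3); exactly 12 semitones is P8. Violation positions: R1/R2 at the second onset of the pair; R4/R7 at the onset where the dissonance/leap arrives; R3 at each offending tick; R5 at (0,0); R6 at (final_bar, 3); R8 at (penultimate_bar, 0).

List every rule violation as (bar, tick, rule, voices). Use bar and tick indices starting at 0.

(2, 0, R2, (0, 1))
(2, 0, R7, (1,))
(5, 0, R2, (0, 1))
(6, 0, R7, (0,))
(6, 0, R7, (1,))
(6, 1, R7, (1,))

bar 0: v0=C3 v1=C4 downbeat P8
bar 1: v0=E3 v1=G3 downbeat m3
bar 2: v0=F3 v1=F4 downbeat P8
bar 3: v0=A3 v1=C4 downbeat m3
bar 4: v0=B3 v1=D4 downbeat m3
bar 5: v0=C4 v1=G4 downbeat P5
bar 6: v0=D3 v1=B3 downbeat M6
bar 7: v0=C3 v1=C4 downbeat P8
  -> R2 @ bar 2 tick 0 v(0, 1): E3/G3 m3 -> F3/F4 P8 similar
  -> R7 @ bar 2 tick 0 v(1,): G3->F4 leap 10st
  -> R2 @ bar 5 tick 0 v(0, 1): B3/D4 m3 -> C4/G4 P5 similar
  -> R7 @ bar 6 tick 0 v(0,): C4->D3 leap 10st
  -> R7 @ bar 6 tick 0 v(1,): C5->B3 leap 13st
  -> R7 @ bar 6 tick 1 v(1,): B3->F3 leap 6st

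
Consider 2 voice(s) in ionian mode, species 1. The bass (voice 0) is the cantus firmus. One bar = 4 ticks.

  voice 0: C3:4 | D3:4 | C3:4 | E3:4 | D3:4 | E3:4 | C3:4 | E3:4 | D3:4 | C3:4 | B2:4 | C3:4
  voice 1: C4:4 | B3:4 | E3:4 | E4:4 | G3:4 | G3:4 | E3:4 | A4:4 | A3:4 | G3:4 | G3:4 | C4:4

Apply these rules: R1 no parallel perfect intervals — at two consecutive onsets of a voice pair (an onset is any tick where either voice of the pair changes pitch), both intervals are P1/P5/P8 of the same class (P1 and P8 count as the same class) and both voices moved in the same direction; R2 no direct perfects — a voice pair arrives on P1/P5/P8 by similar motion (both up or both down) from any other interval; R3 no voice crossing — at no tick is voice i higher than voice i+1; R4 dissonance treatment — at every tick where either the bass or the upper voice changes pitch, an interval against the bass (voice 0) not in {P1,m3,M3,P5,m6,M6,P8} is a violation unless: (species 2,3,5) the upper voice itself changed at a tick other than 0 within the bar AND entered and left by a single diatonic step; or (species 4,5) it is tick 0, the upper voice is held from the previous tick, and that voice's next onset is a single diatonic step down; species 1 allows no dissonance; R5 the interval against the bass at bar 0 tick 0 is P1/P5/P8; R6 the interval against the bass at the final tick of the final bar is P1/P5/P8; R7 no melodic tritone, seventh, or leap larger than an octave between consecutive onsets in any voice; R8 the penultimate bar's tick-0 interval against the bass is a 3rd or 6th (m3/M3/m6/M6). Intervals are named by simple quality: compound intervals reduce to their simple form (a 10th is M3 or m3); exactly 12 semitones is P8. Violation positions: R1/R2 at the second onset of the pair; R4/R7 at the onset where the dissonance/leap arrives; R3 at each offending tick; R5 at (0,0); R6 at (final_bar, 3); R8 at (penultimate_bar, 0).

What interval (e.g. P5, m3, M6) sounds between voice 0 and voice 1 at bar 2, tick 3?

M3

voice 0=C3 voice 1=E3 -> M3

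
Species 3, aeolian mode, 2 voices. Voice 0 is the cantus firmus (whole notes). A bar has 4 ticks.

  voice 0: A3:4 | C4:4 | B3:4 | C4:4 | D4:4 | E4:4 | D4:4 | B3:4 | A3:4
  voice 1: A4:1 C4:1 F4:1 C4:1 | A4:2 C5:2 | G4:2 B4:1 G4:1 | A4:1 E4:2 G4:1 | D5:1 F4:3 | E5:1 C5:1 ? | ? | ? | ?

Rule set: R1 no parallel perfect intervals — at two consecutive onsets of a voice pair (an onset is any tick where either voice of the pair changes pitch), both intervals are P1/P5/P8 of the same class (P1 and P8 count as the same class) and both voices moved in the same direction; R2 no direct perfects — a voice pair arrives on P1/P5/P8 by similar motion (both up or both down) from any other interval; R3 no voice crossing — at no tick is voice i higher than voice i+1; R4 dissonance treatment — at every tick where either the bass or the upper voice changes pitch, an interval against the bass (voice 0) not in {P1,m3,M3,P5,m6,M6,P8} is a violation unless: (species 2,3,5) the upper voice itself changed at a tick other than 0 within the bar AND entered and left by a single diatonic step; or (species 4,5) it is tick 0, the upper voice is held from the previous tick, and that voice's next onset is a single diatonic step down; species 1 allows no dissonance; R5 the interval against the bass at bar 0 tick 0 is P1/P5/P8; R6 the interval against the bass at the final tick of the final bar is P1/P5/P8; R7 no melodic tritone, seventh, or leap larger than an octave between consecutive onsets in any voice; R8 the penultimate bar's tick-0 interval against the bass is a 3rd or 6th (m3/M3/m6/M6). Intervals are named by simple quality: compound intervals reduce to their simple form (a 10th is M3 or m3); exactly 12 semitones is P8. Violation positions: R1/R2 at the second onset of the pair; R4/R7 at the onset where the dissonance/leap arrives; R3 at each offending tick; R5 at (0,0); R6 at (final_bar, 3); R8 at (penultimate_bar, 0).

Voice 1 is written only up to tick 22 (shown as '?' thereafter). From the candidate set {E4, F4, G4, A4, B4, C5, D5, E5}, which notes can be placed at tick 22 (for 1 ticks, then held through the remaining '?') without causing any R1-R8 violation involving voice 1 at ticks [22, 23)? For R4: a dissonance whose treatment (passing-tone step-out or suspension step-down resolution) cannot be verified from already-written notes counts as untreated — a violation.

{B4, C5, E4, E5, G4}

E4: legal
F4: violates R4
G4: legal
A4: violates R4
B4: legal
C5: legal
D5: violates R4
E5: legal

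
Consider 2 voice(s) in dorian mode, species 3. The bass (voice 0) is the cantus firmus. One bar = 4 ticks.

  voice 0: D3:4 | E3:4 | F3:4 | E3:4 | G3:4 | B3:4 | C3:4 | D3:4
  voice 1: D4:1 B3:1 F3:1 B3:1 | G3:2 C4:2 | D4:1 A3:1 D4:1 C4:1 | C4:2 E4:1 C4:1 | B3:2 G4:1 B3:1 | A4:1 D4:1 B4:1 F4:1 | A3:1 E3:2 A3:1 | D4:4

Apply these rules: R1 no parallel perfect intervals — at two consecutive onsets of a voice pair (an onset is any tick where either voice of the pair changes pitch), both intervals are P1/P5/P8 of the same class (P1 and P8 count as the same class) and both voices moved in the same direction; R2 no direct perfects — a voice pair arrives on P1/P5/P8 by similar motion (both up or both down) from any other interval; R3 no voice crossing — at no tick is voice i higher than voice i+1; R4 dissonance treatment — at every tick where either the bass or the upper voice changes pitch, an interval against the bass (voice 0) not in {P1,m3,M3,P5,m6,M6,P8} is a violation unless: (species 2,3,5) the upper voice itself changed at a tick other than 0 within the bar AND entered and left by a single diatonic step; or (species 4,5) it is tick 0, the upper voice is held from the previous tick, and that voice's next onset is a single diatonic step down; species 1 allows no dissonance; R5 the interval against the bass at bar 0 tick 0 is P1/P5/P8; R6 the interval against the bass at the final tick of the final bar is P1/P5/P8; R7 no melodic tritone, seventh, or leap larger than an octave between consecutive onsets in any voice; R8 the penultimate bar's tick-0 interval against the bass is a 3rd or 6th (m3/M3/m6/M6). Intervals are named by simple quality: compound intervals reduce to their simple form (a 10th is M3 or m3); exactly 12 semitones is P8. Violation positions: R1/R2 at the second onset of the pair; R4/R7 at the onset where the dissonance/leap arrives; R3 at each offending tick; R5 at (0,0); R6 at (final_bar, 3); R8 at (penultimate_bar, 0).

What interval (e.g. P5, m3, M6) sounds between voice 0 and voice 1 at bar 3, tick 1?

m6

voice 0=E3 voice 1=C4 -> m6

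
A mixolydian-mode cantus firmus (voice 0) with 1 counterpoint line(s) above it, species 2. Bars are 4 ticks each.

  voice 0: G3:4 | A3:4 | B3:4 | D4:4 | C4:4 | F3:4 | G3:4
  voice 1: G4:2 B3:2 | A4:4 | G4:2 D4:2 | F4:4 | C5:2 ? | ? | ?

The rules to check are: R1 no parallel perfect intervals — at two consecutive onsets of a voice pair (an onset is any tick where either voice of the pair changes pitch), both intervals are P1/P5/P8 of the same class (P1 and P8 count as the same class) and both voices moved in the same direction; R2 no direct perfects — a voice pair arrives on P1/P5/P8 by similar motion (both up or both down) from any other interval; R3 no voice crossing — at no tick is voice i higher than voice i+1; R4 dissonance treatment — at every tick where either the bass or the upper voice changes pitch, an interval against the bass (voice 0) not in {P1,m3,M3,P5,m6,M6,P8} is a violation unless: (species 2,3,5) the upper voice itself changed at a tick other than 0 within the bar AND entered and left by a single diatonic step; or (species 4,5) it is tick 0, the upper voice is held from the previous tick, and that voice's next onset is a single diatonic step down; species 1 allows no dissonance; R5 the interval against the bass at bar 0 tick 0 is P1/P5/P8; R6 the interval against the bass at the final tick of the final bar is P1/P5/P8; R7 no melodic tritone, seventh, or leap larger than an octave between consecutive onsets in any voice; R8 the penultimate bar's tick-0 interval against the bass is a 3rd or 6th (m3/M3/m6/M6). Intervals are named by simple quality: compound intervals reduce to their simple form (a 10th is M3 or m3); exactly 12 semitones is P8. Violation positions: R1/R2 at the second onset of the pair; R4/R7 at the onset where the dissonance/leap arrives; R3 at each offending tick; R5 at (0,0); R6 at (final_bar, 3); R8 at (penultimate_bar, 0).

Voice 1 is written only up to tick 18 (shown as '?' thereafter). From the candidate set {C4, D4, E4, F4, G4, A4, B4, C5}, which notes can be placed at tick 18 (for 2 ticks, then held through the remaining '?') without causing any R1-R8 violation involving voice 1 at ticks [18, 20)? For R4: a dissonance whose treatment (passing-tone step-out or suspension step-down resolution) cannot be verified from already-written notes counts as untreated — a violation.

{A4, C4, C5, E4, G4}

C4: legal
D4: violates R4,R7
E4: legal
F4: violates R4
G4: legal
A4: legal
B4: violates R4
C5: legal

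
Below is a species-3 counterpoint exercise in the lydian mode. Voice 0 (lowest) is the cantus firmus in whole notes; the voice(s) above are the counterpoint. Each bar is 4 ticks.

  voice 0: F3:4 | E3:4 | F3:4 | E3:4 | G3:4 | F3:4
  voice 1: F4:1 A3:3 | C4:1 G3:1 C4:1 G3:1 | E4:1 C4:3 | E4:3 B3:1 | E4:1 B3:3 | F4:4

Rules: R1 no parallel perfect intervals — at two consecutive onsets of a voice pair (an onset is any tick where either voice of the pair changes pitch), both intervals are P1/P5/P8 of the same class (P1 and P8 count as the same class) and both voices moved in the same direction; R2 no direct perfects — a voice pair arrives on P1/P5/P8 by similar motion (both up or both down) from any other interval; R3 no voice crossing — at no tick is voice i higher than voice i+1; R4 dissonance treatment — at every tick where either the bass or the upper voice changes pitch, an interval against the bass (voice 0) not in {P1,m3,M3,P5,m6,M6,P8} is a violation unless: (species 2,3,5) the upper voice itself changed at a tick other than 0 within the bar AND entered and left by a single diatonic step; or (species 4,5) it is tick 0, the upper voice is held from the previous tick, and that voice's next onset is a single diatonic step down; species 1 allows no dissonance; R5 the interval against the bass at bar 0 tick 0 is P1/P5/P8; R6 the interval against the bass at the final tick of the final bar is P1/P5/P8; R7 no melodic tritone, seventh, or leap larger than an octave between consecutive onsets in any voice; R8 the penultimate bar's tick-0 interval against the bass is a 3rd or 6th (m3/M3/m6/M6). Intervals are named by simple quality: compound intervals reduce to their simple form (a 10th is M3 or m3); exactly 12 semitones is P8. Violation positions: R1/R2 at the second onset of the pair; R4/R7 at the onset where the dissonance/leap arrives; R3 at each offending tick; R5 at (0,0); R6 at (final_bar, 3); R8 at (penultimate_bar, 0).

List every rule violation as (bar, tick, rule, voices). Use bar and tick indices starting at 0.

(2, 0, R4, (0, 1))
(5, 0, R7, (1,))

bar 0: v0=F3 v1=F4 downbeat P8
bar 1: v0=E3 v1=C4 downbeat m6
bar 2: v0=F3 v1=E4 downbeat M7
bar 3: v0=E3 v1=E4 downbeat P8
bar 4: v0=G3 v1=E4 downbeat M6
bar 5: v0=F3 v1=F4 downbeat P8
  -> R4 @ bar 2 tick 0 v(0, 1): F3/E4 M7 untreated
  -> R7 @ bar 5 tick 0 v(1,): B3->F4 leap 6st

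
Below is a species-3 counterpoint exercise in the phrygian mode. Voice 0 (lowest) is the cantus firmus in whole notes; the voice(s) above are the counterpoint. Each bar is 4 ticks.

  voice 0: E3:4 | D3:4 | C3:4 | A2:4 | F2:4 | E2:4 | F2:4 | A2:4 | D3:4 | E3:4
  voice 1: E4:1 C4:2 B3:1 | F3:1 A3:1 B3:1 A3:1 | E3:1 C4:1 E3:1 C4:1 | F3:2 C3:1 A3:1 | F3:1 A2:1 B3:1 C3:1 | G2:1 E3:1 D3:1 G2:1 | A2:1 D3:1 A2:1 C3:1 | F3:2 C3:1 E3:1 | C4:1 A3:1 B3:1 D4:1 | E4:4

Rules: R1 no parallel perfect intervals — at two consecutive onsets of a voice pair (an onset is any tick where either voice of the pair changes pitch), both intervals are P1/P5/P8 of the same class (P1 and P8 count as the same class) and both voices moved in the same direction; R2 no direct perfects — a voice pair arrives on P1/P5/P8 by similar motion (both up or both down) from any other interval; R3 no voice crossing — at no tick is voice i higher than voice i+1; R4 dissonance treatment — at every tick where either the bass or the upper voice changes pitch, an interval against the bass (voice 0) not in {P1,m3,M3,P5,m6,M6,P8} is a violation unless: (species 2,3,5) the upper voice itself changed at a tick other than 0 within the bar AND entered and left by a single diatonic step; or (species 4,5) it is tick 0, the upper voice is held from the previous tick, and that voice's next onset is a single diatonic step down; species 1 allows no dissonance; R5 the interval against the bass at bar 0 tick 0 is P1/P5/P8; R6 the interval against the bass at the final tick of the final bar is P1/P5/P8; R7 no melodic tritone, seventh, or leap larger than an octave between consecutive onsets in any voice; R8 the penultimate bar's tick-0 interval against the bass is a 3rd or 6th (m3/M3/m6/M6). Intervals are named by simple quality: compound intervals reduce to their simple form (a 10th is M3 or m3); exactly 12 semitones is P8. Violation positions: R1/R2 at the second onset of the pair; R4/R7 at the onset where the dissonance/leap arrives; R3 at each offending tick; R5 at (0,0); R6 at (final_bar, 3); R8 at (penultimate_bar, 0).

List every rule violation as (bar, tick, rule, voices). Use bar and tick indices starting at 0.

bar 0: v0=E3 v1=E4 downbeat P8
bar 1: v0=D3 v1=F3 downbeat m3
bar 2: v0=C3 v1=E3 downbeat M3
bar 3: v0=A2 v1=F3 downbeat m6
bar 4: v0=F2 v1=F3 downbeat P8
bar 5: v0=E2 v1=G2 downbeat m3
bar 6: v0=F2 v1=A2 downbeat M3
bar 7: v0=A2 v1=F3 downbeat m6
bar 8: v0=D3 v1=C4 downbeat m7
bar 9: v0=E3 v1=E4 downbeat P8
  -> R7 @ bar 1 tick 0 v(1,): B3->F3 leap 6st
  -> R1 @ bar 4 tick 0 v(0, 1): A2/A3 P8 -> F2/F3 P8 similar
  -> R4 @ bar 4 tick 2 v(0, 1): F2/B3 TT untreated
  -> R7 @ bar 4 tick 2 v(1,): A2->B3 leap 14st
  -> R7 @ bar 4 tick 3 v(1,): B3->C3 leap 11st
  -> R4 @ bar 5 tick 2 v(0, 1): E2/D3 m7 untreated
  -> R4 @ bar 8 tick 0 v(0, 1): D3/C4 m7 untreated
  -> R8 @ bar 8 tick 0 v(0, 1): penult m7 not 3rd/6th
  -> R1 @ bar 9 tick 0 v(0, 1): D3/D4 P8 -> E3/E4 P8 similar

(1, 0, R7, (1,))
(4, 0, R1, (0, 1))
(4, 2, R4, (0, 1))
(4, 2, R7, (1,))
(4, 3, R7, (1,))
(5, 2, R4, (0, 1))
(8, 0, R4, (0, 1))
(8, 0, R8, (0, 1))
(9, 0, R1, (0, 1))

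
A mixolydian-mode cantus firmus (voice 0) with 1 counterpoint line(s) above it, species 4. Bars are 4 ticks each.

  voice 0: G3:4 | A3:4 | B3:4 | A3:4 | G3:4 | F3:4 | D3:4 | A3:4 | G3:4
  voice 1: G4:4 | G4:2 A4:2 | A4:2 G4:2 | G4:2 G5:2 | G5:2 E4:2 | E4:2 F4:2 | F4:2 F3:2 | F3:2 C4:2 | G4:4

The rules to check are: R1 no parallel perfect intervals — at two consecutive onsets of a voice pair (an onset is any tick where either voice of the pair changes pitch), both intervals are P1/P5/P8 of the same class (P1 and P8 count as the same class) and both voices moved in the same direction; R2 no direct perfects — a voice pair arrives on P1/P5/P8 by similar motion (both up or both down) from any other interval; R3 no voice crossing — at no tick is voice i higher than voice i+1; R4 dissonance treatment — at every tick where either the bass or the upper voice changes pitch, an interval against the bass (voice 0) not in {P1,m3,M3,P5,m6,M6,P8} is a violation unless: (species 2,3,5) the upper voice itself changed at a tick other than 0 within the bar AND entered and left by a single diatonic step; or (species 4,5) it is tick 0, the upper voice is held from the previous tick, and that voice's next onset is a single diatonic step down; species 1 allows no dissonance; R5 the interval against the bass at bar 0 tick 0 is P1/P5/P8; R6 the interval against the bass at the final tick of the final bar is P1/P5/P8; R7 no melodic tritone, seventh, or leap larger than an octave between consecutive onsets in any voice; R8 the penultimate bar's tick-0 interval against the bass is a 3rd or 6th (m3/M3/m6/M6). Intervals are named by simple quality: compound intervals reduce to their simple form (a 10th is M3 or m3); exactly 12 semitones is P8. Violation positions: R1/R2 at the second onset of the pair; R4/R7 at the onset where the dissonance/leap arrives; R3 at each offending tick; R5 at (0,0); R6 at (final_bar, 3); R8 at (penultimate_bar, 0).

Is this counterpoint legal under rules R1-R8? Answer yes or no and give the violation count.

bar 0: v0=G3 v1=G4 (P8)
bar 1: v0=A3 v1=G4 (m7)
bar 2: v0=B3 v1=A4 (m7)
bar 3: v0=A3 v1=G4 (m7)
bar 4: v0=G3 v1=G5 (P1)
bar 5: v0=F3 v1=E4 (M7)
bar 6: v0=D3 v1=F4 (m3)
bar 7: v0=A3 v1=F3 (M3)
bar 8: v0=G3 v1=G4 (P8)
  R4 @ bar1.0: A3/G4 m7 untreated
  R4 @ bar3.0: A3/G4 m7 untreated
  R4 @ bar3.2: A3/G5 m7 untreated
  R7 @ bar4.2: G5->E4 leap 15st
  R4 @ bar5.0: F3/E4 M7 untreated
  R3 @ bar7.0: A3 above F3
  R3 @ bar7.1: A3 above F3

No (7 violations)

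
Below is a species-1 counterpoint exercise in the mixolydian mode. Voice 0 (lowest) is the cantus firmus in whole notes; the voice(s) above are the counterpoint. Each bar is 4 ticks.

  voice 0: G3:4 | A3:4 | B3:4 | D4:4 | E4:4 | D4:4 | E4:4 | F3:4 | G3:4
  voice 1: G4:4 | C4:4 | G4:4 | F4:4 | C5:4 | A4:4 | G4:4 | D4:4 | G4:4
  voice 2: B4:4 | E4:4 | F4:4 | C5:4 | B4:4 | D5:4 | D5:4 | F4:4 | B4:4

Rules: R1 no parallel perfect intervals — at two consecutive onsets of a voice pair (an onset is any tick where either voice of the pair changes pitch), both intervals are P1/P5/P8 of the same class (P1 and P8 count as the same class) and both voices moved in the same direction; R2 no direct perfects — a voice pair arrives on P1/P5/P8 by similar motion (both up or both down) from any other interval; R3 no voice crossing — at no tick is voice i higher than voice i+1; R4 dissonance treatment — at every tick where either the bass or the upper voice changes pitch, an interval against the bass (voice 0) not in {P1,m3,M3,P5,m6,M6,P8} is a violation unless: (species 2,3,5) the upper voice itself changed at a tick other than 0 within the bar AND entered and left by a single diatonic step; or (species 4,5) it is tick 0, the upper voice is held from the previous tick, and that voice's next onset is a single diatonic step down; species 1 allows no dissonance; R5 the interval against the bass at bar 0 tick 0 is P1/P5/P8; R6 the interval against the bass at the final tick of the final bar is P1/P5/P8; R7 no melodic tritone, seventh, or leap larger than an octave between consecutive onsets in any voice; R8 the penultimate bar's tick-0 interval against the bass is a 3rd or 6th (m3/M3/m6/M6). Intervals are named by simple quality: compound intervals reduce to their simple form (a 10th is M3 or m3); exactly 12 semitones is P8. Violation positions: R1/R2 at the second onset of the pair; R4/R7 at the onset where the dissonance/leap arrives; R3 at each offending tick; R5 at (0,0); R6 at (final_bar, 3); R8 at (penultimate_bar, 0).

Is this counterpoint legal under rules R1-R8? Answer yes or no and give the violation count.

No (19 violations)

bar 0: v0=G3 v1=G4 v2=B4 (M3)
bar 1: v0=A3 v1=C4 v2=E4 (P5)
bar 2: v0=B3 v1=G4 v2=F4 (TT)
bar 3: v0=D4 v1=F4 v2=C5 (m7)
bar 4: v0=E4 v1=C5 v2=B4 (P5)
bar 5: v0=D4 v1=A4 v2=D5 (P8)
bar 6: v0=E4 v1=G4 v2=D5 (m7)
bar 7: v0=F3 v1=D4 v2=F4 (P8)
bar 8: v0=G3 v1=G4 v2=B4 (M3)
  R5 @ bar0.0: opens on M3
  R3 @ bar2.0: G4 above F4
  R4 @ bar2.0: B3/F4 TT untreated
  R3 @ bar2.1: G4 above F4
  R3 @ bar2.2: G4 above F4
  R3 @ bar2.3: G4 above F4
  R4 @ bar3.0: D4/C5 m7 untreated
  R3 @ bar4.0: C5 above B4
  R3 @ bar4.1: C5 above B4
  R3 @ bar4.2: C5 above B4
  R3 @ bar4.3: C5 above B4
  R2 @ bar5.0: E4/C5 m6 -> D4/A4 P5 similar
  R4 @ bar6.0: E4/D5 m7 untreated
  R2 @ bar7.0: E4/D5 m7 -> F3/F4 P8 similar
  R7 @ bar7.0: E4->F3 leap 11st
  R8 @ bar7.0: penult P8 not 3rd/6th
  R2 @ bar8.0: F3/D4 M6 -> G3/G4 P8 similar
  R7 @ bar8.0: F4->B4 leap 6st
  R6 @ bar8.3: closes on M3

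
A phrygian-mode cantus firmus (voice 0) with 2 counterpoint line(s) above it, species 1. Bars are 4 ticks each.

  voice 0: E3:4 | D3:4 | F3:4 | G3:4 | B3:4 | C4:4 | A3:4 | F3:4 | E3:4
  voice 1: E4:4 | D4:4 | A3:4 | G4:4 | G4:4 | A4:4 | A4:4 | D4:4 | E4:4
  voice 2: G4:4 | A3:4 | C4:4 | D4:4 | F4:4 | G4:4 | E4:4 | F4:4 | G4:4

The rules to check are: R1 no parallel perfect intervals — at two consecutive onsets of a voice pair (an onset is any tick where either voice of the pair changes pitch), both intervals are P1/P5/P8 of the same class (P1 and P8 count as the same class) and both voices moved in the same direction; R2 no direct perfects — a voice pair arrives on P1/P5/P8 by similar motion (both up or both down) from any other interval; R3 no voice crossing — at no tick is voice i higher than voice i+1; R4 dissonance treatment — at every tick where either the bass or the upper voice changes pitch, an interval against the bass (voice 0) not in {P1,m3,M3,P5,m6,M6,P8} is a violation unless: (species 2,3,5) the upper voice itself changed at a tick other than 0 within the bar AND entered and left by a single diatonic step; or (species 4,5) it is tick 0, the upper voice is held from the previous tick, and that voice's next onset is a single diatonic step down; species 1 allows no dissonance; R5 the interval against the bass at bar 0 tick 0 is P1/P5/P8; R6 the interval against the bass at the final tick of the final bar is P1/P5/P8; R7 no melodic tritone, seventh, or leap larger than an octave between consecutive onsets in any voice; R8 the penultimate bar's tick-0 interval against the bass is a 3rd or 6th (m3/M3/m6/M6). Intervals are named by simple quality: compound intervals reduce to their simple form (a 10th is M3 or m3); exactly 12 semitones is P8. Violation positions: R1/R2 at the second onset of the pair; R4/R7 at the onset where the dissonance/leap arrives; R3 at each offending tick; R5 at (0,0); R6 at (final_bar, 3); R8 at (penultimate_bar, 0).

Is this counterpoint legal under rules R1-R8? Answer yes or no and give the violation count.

No (33 violations)

bar 0: v0=E3 v1=E4 v2=G4 (m3)
bar 1: v0=D3 v1=D4 v2=A3 (P5)
bar 2: v0=F3 v1=A3 v2=C4 (P5)
bar 3: v0=G3 v1=G4 v2=D4 (P5)
bar 4: v0=B3 v1=G4 v2=F4 (TT)
bar 5: v0=C4 v1=A4 v2=G4 (P5)
bar 6: v0=A3 v1=A4 v2=E4 (P5)
bar 7: v0=F3 v1=D4 v2=F4 (P8)
bar 8: v0=E3 v1=E4 v2=G4 (m3)
  R5 @ bar0.0: opens on m3
  R1 @ bar1.0: E3/E4 P8 -> D3/D4 P8 similar
  R2 @ bar1.0: E3/G4 m3 -> D3/A3 P5 similar
  R3 @ bar1.0: D4 above A3
  R7 @ bar1.0: G4->A3 leap 10st
  R3 @ bar1.1: D4 above A3
  R3 @ bar1.2: D4 above A3
  R3 @ bar1.3: D4 above A3
  R1 @ bar2.0: D3/A3 P5 -> F3/C4 P5 similar
  R1 @ bar3.0: F3/C4 P5 -> G3/D4 P5 similar
  R2 @ bar3.0: F3/A3 M3 -> G3/G4 P8 similar
  R3 @ bar3.0: G4 above D4
  R7 @ bar3.0: A3->G4 leap 10st
  R3 @ bar3.1: G4 above D4
  R3 @ bar3.2: G4 above D4
  R3 @ bar3.3: G4 above D4
  R3 @ bar4.0: G4 above F4
  R4 @ bar4.0: B3/F4 TT untreated
  R3 @ bar4.1: G4 above F4
  R3 @ bar4.2: G4 above F4
  R3 @ bar4.3: G4 above F4
  R2 @ bar5.0: B3/F4 TT -> C4/G4 P5 similar
  R3 @ bar5.0: A4 above G4
  R3 @ bar5.1: A4 above G4
  R3 @ bar5.2: A4 above G4
  R3 @ bar5.3: A4 above G4
  R1 @ bar6.0: C4/G4 P5 -> A3/E4 P5 similar
  R3 @ bar6.0: A4 above E4
  R3 @ bar6.1: A4 above E4
  R3 @ bar6.2: A4 above E4
  R3 @ bar6.3: A4 above E4
  R8 @ bar7.0: penult P8 not 3rd/6th
  R6 @ bar8.3: closes on m3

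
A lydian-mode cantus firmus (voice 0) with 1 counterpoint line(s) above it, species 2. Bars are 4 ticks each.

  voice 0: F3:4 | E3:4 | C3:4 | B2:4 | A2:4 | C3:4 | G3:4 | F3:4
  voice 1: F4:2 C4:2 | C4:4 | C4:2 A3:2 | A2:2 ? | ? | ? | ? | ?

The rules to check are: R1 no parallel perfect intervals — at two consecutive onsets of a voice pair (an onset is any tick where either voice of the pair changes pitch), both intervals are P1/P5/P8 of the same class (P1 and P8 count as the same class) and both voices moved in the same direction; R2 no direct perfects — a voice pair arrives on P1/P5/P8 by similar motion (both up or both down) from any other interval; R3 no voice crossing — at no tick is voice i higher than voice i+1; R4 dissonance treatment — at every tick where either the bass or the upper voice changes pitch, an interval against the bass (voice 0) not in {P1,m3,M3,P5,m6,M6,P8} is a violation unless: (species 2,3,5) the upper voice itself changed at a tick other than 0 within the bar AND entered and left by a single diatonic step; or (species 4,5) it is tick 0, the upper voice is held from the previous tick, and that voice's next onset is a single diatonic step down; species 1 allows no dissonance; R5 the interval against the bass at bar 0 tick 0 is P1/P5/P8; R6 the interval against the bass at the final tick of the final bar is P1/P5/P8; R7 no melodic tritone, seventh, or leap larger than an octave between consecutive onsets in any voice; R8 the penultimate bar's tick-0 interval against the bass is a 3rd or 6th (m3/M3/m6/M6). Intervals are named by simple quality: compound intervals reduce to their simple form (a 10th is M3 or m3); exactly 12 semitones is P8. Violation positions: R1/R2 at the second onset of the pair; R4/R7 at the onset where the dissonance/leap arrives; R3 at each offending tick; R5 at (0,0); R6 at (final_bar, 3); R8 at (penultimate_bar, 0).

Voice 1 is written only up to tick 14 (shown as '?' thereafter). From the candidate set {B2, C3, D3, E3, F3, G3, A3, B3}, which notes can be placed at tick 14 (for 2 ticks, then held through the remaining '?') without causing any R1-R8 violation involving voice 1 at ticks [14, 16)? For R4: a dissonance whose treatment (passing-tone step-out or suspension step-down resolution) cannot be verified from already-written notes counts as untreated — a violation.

B2: legal
C3: violates R4
D3: legal
E3: violates R4
F3: violates R4
G3: violates R7
A3: violates R4
B3: violates R7

{B2, D3}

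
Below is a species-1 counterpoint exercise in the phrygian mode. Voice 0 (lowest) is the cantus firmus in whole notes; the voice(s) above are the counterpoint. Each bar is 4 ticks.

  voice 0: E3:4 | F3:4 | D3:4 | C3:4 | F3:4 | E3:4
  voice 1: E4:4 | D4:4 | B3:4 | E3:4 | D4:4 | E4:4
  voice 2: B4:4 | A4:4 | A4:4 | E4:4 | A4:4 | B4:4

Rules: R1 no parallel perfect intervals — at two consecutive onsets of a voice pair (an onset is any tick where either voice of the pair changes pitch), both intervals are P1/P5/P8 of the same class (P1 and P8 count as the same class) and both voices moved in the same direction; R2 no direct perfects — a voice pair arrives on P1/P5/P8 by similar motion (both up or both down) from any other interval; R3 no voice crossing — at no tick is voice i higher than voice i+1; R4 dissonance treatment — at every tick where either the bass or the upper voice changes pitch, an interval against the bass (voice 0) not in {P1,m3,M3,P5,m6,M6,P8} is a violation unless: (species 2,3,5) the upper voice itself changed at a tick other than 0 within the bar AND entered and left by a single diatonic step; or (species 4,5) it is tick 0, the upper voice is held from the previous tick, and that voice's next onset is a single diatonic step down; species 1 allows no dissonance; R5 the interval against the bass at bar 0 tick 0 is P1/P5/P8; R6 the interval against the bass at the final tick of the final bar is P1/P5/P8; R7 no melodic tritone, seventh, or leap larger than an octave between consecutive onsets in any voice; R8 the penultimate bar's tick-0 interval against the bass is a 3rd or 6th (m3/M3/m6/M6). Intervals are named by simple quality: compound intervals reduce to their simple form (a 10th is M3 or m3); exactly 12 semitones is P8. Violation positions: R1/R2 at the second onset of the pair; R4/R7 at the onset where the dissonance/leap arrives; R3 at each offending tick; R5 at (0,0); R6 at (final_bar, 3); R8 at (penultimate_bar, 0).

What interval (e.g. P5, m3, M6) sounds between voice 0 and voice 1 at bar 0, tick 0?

P8

voice 0=E3 voice 1=E4 -> P8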